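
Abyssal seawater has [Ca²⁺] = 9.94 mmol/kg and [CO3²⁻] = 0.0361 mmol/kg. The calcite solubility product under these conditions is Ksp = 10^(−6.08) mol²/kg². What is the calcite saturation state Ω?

Ksp = 10^(−6.08) = 8.318×10^-7
Ω = [Ca²⁺][CO3²⁻]/Ksp = (9.94×10^-3)(0.0361×10^-3) / 8.318×10^-7 = 0.431

Ω = 0.431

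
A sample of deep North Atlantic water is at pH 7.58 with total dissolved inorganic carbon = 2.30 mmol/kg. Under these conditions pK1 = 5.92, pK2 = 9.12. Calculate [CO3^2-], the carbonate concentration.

[CO3²⁻] = 0.0631 mmol/kg

α₂ = 1 / (1 + [H⁺]/K2 + [H⁺]²/(K1K2)) = 1 / (1 + 10^+1.54 + 10^-0.12)
   = 1 / (1 + 34.674 + 0.75858) = 1/36.432 = 0.02745
[CO3²⁻] = α₂ × DIC = 0.02745 × 2.30 = 0.0631 mmol/kg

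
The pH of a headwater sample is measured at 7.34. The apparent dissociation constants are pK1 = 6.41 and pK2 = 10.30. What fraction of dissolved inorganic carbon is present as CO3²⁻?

α₂ = 0.000980

α₂ = 1 / (1 + [H⁺]/K2 + [H⁺]²/(K1K2)) = 1 / (1 + 10^+2.96 + 10^+2.03)
   = 1 / (1 + 912.01 + 107.15) = 1/1020.2 = 0.0009802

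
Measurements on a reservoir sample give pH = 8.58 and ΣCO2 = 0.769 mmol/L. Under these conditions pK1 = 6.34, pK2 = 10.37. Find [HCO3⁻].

α₁ = 1 / (1 + [H⁺]/K1 + K2/[H⁺]) = 1 / (1 + 10^-2.24 + 10^-1.79)
   = 1 / (1 + 0.0057544 + 0.016218) = 1/1.0220 = 0.9785
[HCO3⁻] = α₁ × DIC = 0.9785 × 0.769 = 0.752 mmol/L

[HCO3⁻] = 0.752 mmol/L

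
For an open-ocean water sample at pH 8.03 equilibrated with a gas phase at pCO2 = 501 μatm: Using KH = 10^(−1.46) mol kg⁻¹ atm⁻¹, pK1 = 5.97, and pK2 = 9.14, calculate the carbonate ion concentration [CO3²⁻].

[CO3²⁻] = 0.155 mmol/kg

[CO2*] = KH · pCO2 = 10^(−1.46) × 501×10^-6 = 1.737×10^-5 mol/kg
α₀ = 1/(1 + K1/[H⁺] + K1K2/[H⁺]²) = 1/(1 + 10^+2.06 + 10^+0.95) = 0.008017
DIC = [CO2*]/α₀ = 1.737×10^-5 / 0.008017 = 2.167 mmol/kg
[CO3²⁻] = α₂·DIC; α₂ = 0.07146, so [CO3²⁻] = 0.07146 × 2.167 = 0.155 mmol/kg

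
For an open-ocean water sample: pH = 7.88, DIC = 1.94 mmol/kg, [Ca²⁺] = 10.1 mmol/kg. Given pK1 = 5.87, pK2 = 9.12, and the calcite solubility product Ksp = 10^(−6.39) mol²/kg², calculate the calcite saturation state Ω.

α₂ = 1 / (1 + [H⁺]/K2 + [H⁺]²/(K1K2)) = 1 / (1 + 10^+1.24 + 10^-0.77)
   = 1 / (1 + 17.378 + 0.16982) = 1/18.548 = 0.05391
[CO3²⁻] = α₂ × DIC = 0.05391 × 1.94 = 0.1046 mmol/kg
Ksp = 10^(−6.39) = 4.074×10^-7
Ω = [Ca²⁺][CO3²⁻]/Ksp = (10.1×10^-3)(1.046×10^-4) / 4.074×10^-7 = 2.59

Ω = 2.59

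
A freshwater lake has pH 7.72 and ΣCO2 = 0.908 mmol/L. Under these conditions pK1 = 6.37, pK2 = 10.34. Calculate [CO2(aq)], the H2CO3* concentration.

[CO2*] = 0.0387 mmol/L

α₀ = 1 / (1 + K1/[H⁺] + K1K2/[H⁺]²) = 1 / (1 + 10^+1.35 + 10^-1.27)
   = 1 / (1 + 22.387 + 0.053703) = 1/23.441 = 0.04266
[CO2*] = α₀ × DIC = 0.04266 × 0.908 = 0.0387 mmol/L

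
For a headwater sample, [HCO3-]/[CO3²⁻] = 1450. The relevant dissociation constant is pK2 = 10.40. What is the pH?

pH = 7.24

From K2 = [H⁺][CO3²⁻]/[HCO3-]:  pH = pK2 − log₁₀([HCO3-]/[CO3²⁻])
log₁₀(1450) = +3.161
pH = 10.40 − (+3.161) = 7.24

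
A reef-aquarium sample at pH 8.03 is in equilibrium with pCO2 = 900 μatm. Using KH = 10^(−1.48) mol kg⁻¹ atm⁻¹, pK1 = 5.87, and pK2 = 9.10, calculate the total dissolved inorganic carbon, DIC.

[CO2*] = KH · pCO2 = 10^(−1.48) × 900×10^-6 = 2.980×10^-5 mol/kg
α₀ = 1/(1 + K1/[H⁺] + K1K2/[H⁺]²) = 1/(1 + 10^+2.16 + 10^+1.09) = 0.006335
DIC = [CO2*]/α₀ = 2.980×10^-5 / 0.006335 = 4.70 mmol/kg

DIC = 4.70 mmol/kg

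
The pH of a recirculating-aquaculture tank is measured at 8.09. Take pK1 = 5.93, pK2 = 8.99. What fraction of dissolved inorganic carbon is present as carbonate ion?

α₂ = 0.111

α₂ = 1 / (1 + [H⁺]/K2 + [H⁺]²/(K1K2)) = 1 / (1 + 10^+0.90 + 10^-1.26)
   = 1 / (1 + 7.9433 + 0.054954) = 1/8.9982 = 0.1111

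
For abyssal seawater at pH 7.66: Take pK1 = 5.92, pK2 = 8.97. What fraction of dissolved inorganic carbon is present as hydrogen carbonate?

α₁ = 1 / (1 + [H⁺]/K1 + K2/[H⁺]) = 1 / (1 + 10^-1.74 + 10^-1.31)
   = 1 / (1 + 0.018197 + 0.048978) = 1/1.0672 = 0.9371

α₁ = 0.937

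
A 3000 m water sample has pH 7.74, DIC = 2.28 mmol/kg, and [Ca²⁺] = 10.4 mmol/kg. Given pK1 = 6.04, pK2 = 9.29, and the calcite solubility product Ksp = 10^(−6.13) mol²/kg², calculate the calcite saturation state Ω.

Ω = 0.860

α₂ = 1 / (1 + [H⁺]/K2 + [H⁺]²/(K1K2)) = 1 / (1 + 10^+1.55 + 10^-0.15)
   = 1 / (1 + 35.481 + 0.70795) = 1/37.189 = 0.02689
[CO3²⁻] = α₂ × DIC = 0.02689 × 2.28 = 0.06131 mmol/kg
Ksp = 10^(−6.13) = 7.413×10^-7
Ω = [Ca²⁺][CO3²⁻]/Ksp = (10.4×10^-3)(6.131×10^-5) / 7.413×10^-7 = 0.860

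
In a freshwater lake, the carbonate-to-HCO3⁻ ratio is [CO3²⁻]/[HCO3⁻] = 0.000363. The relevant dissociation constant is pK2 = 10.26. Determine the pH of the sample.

pH = 6.82

From K2 = [H⁺][CO3²⁻]/[HCO3⁻]:  pH = pK2 + log₁₀([CO3²⁻]/[HCO3⁻])
log₁₀(0.000363) = -3.440
pH = 10.26 + (-3.440) = 6.82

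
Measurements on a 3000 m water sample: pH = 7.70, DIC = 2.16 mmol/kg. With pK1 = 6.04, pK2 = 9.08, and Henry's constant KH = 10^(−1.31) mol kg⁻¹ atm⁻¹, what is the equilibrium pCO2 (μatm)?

pCO2 = 907 μatm

α₀ = 1 / (1 + K1/[H⁺] + K1K2/[H⁺]²) = 1 / (1 + 10^+1.66 + 10^+0.28)
   = 1 / (1 + 45.709 + 1.9055) = 1/48.614 = 0.02057
[CO2*] = α₀ × DIC = 0.02057 × 2.16 = 0.04443 mmol/kg
pCO2 = [CO2*]/KH = 4.443×10^-5 / 4.898×10^-2 = 907 μatm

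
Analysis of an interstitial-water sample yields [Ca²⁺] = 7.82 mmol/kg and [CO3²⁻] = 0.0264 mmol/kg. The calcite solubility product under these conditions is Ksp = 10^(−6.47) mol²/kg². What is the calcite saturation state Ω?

Ω = 0.609

Ksp = 10^(−6.47) = 3.388×10^-7
Ω = [Ca²⁺][CO3²⁻]/Ksp = (7.82×10^-3)(0.0264×10^-3) / 3.388×10^-7 = 0.609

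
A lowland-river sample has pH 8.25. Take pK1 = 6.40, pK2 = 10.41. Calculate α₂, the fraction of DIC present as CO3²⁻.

α₂ = 1 / (1 + [H⁺]/K2 + [H⁺]²/(K1K2)) = 1 / (1 + 10^+2.16 + 10^+0.31)
   = 1 / (1 + 144.54 + 2.0417) = 1/147.59 = 0.006776

α₂ = 0.00678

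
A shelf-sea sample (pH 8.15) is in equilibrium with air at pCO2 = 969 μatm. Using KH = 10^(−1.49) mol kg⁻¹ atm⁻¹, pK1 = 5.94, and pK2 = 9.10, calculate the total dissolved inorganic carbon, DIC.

[CO2*] = KH · pCO2 = 10^(−1.49) × 969×10^-6 = 3.136×10^-5 mol/kg
α₀ = 1/(1 + K1/[H⁺] + K1K2/[H⁺]²) = 1/(1 + 10^+2.21 + 10^+1.26) = 0.005513
DIC = [CO2*]/α₀ = 3.136×10^-5 / 0.005513 = 5.69 mmol/kg

DIC = 5.69 mmol/kg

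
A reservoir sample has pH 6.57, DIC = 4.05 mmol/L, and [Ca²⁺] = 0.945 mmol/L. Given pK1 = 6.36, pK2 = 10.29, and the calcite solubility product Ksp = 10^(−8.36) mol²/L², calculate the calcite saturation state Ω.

α₂ = 1 / (1 + [H⁺]/K2 + [H⁺]²/(K1K2)) = 1 / (1 + 10^+3.72 + 10^+3.51)
   = 1 / (1 + 5248.1 + 3235.9) = 1/8485.0 = 0.0001179
[CO3²⁻] = α₂ × DIC = 0.0001179 × 4.05 = 0.0004773 mmol/L = 0.4773 μmol/L
Ksp = 10^(−8.36) = 4.365×10^-9
Ω = [Ca²⁺][CO3²⁻]/Ksp = (0.945×10^-3)(4.773×10^-7) / 4.365×10^-9 = 0.103

Ω = 0.103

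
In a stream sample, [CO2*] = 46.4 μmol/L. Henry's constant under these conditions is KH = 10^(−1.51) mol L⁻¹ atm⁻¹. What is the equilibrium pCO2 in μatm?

KH = 10^(−1.51) = 3.090×10^-2 mol L⁻¹ atm⁻¹
pCO2 = [CO2*]/KH = 46.4×10^-6 / 3.090×10^-2 = 1.50×10^-3 atm = 1500 μatm

pCO2 = 1500 μatm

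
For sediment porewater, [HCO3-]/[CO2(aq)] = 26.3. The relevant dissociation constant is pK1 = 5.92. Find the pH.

pH = 7.34

From K1 = [H⁺][HCO3-]/[CO2(aq)]:  pH = pK1 + log₁₀([HCO3-]/[CO2(aq)])
log₁₀(26.3) = +1.420
pH = 5.92 + (+1.420) = 7.34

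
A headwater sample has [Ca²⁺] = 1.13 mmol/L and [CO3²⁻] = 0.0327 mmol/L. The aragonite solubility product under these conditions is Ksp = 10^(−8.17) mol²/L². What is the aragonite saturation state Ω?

Ksp = 10^(−8.17) = 6.761×10^-9
Ω = [Ca²⁺][CO3²⁻]/Ksp = (1.13×10^-3)(0.0327×10^-3) / 6.761×10^-9 = 5.47

Ω = 5.47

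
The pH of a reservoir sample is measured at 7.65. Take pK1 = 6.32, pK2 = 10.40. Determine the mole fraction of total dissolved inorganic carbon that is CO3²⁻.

α₂ = 0.00170

α₂ = 1 / (1 + [H⁺]/K2 + [H⁺]²/(K1K2)) = 1 / (1 + 10^+2.75 + 10^+1.42)
   = 1 / (1 + 562.34 + 26.303) = 1/589.64 = 0.001696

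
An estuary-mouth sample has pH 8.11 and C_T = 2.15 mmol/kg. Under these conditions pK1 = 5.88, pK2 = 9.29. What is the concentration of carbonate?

α₂ = 1 / (1 + [H⁺]/K2 + [H⁺]²/(K1K2)) = 1 / (1 + 10^+1.18 + 10^-1.05)
   = 1 / (1 + 15.136 + 0.089125) = 1/16.225 = 0.06163
[CO3²⁻] = α₂ × DIC = 0.06163 × 2.15 = 0.133 mmol/kg

[CO3²⁻] = 0.133 mmol/kg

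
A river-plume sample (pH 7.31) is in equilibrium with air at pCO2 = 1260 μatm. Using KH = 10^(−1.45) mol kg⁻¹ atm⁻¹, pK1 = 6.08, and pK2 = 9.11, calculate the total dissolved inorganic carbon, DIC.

[CO2*] = KH · pCO2 = 10^(−1.45) × 1260×10^-6 = 4.471×10^-5 mol/kg
α₀ = 1/(1 + K1/[H⁺] + K1K2/[H⁺]²) = 1/(1 + 10^+1.23 + 10^-0.57) = 0.05479
DIC = [CO2*]/α₀ = 4.471×10^-5 / 0.05479 = 0.816 mmol/kg

DIC = 0.816 mmol/kg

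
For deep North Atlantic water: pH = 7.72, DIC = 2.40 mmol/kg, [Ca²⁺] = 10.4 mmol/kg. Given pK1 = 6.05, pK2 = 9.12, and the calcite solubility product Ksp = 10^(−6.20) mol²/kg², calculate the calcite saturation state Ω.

α₂ = 1 / (1 + [H⁺]/K2 + [H⁺]²/(K1K2)) = 1 / (1 + 10^+1.40 + 10^-0.27)
   = 1 / (1 + 25.119 + 0.53703) = 1/26.656 = 0.03752
[CO3²⁻] = α₂ × DIC = 0.03752 × 2.40 = 0.09004 mmol/kg
Ksp = 10^(−6.20) = 6.310×10^-7
Ω = [Ca²⁺][CO3²⁻]/Ksp = (10.4×10^-3)(9.004×10^-5) / 6.310×10^-7 = 1.48

Ω = 1.48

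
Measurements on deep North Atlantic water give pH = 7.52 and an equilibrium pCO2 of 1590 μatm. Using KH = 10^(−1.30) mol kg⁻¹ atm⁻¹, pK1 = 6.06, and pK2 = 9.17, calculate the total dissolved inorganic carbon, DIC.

[CO2*] = KH · pCO2 = 10^(−1.30) × 1590×10^-6 = 7.969×10^-5 mol/kg
α₀ = 1/(1 + K1/[H⁺] + K1K2/[H⁺]²) = 1/(1 + 10^+1.46 + 10^-0.19) = 0.03280
DIC = [CO2*]/α₀ = 7.969×10^-5 / 0.03280 = 2.43 mmol/kg

DIC = 2.43 mmol/kg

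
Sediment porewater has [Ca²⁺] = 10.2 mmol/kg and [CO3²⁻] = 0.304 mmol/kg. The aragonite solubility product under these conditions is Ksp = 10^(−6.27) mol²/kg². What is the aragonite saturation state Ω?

Ω = 5.77

Ksp = 10^(−6.27) = 5.370×10^-7
Ω = [Ca²⁺][CO3²⁻]/Ksp = (10.2×10^-3)(0.304×10^-3) / 5.370×10^-7 = 5.77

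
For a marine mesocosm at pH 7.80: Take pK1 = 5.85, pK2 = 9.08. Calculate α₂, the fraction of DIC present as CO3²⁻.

α₂ = 1 / (1 + [H⁺]/K2 + [H⁺]²/(K1K2)) = 1 / (1 + 10^+1.28 + 10^-0.67)
   = 1 / (1 + 19.055 + 0.21380) = 1/20.268 = 0.04934

α₂ = 0.0493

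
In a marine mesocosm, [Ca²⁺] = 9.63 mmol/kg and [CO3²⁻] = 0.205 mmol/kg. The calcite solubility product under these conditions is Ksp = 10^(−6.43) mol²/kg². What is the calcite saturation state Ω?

Ω = 5.31

Ksp = 10^(−6.43) = 3.715×10^-7
Ω = [Ca²⁺][CO3²⁻]/Ksp = (9.63×10^-3)(0.205×10^-3) / 3.715×10^-7 = 5.31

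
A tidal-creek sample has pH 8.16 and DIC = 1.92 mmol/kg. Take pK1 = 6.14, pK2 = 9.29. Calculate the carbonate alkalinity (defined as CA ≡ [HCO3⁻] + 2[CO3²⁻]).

CA = [HCO3⁻] + 2[CO3²⁻] = (α₁ + 2α₂)·DIC
At pH 8.16: [H⁺]/K1 = 10^-2.02 = 0.0095499, K2/[H⁺] = 10^-1.13 = 0.074131
α₁ = 1/(1 + 0.0095499 + 0.074131) = 1/1.0837 = 0.9228; α₂ = α₁·K2/[H⁺] = 0.06841
α₁ + 2α₂ = 1.0596
CA = 1.0596 × 1.92 = 2.03 mmol/kg

CA = 2.03 mmol/kg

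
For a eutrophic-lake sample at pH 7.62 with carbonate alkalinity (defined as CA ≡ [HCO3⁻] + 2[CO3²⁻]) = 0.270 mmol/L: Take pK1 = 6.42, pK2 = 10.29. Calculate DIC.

CA = [HCO3⁻] + 2[CO3²⁻] = (α₁ + 2α₂)·DIC
At pH 7.62: [H⁺]/K1 = 10^-1.20 = 0.063096, K2/[H⁺] = 10^-2.67 = 0.0021380
α₁ = 1/(1 + 0.063096 + 0.0021380) = 1/1.0652 = 0.9388; α₂ = α₁·K2/[H⁺] = 0.002007
α₁ + 2α₂ = 0.9428
DIC = CA / (α₁ + 2α₂) = 0.270 / 0.9428 = 0.286 mmol/L

DIC = 0.286 mmol/L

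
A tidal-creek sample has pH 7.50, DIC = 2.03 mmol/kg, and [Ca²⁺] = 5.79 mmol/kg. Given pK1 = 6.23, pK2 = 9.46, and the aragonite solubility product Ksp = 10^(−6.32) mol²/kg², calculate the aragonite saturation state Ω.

α₂ = 1 / (1 + [H⁺]/K2 + [H⁺]²/(K1K2)) = 1 / (1 + 10^+1.96 + 10^+0.69)
   = 1 / (1 + 91.201 + 4.8978) = 1/97.099 = 0.01030
[CO3²⁻] = α₂ × DIC = 0.01030 × 2.03 = 0.02091 mmol/kg
Ksp = 10^(−6.32) = 4.786×10^-7
Ω = [Ca²⁺][CO3²⁻]/Ksp = (5.79×10^-3)(2.091×10^-5) / 4.786×10^-7 = 0.253

Ω = 0.253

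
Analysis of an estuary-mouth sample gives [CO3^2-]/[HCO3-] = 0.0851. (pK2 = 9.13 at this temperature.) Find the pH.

pH = 8.06

From K2 = [H⁺][CO3^2-]/[HCO3-]:  pH = pK2 + log₁₀([CO3^2-]/[HCO3-])
log₁₀(0.0851) = -1.070
pH = 9.13 + (-1.070) = 8.06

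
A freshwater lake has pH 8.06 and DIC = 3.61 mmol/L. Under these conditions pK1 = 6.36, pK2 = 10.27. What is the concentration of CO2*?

α₀ = 1 / (1 + K1/[H⁺] + K1K2/[H⁺]²) = 1 / (1 + 10^+1.70 + 10^-0.51)
   = 1 / (1 + 50.119 + 0.30903) = 1/51.428 = 0.01944
[CO2*] = α₀ × DIC = 0.01944 × 3.61 = 0.0702 mmol/L

[CO2*] = 0.0702 mmol/L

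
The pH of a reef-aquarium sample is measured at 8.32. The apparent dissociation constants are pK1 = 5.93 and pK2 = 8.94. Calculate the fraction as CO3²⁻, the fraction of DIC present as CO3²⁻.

α₂ = 1 / (1 + [H⁺]/K2 + [H⁺]²/(K1K2)) = 1 / (1 + 10^+0.62 + 10^-1.77)
   = 1 / (1 + 4.1687 + 0.016982) = 1/5.1857 = 0.1928

α₂ = 0.193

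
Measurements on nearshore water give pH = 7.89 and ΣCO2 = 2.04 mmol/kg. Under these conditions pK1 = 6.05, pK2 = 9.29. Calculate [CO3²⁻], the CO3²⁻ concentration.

[CO3²⁻] = 0.0770 mmol/kg

α₂ = 1 / (1 + [H⁺]/K2 + [H⁺]²/(K1K2)) = 1 / (1 + 10^+1.40 + 10^-0.44)
   = 1 / (1 + 25.119 + 0.36308) = 1/26.482 = 0.03776
[CO3²⁻] = α₂ × DIC = 0.03776 × 2.04 = 0.0770 mmol/kg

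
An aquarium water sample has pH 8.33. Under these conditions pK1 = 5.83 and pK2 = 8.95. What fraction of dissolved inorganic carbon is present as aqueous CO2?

α₀ = 0.00254

α₀ = 1 / (1 + K1/[H⁺] + K1K2/[H⁺]²) = 1 / (1 + 10^+2.50 + 10^+1.88)
   = 1 / (1 + 316.23 + 75.858) = 1/393.09 = 0.002544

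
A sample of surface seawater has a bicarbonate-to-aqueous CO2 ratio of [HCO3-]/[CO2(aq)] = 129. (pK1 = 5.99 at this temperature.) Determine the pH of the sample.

pH = 8.10

From K1 = [H⁺][HCO3-]/[CO2(aq)]:  pH = pK1 + log₁₀([HCO3-]/[CO2(aq)])
log₁₀(129) = +2.111
pH = 5.99 + (+2.111) = 8.10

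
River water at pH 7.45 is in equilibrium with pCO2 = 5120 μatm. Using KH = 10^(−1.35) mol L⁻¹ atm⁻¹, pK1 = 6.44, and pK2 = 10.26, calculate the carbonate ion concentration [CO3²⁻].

[CO3²⁻] = 3.62 μmol/L

[CO2*] = KH · pCO2 = 10^(−1.35) × 5120×10^-6 = 2.287×10^-4 mol/L
α₀ = 1/(1 + K1/[H⁺] + K1K2/[H⁺]²) = 1/(1 + 10^+1.01 + 10^-1.80) = 0.08890
DIC = [CO2*]/α₀ = 2.287×10^-4 / 0.08890 = 2.573 mmol/L
[CO3²⁻] = α₂·DIC; α₂ = 0.001409, so [CO3²⁻] = 0.001409 × 2.573 = 0.00362 mmol/L = 3.62 μmol/L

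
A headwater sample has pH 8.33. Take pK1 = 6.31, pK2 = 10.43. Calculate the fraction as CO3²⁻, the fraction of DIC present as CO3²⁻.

α₂ = 1 / (1 + [H⁺]/K2 + [H⁺]²/(K1K2)) = 1 / (1 + 10^+2.10 + 10^+0.08)
   = 1 / (1 + 125.89 + 1.2023) = 1/128.09 = 0.007807

α₂ = 0.00781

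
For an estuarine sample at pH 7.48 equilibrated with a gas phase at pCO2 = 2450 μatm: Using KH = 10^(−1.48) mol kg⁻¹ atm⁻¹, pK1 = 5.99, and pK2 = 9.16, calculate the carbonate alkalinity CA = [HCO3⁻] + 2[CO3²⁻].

CA = 2.61 mmol/kg

[CO2*] = KH · pCO2 = 10^(−1.48) × 2450×10^-6 = 8.113×10^-5 mol/kg
α₀ = 1/(1 + K1/[H⁺] + K1K2/[H⁺]²) = 1/(1 + 10^+1.49 + 10^-0.19) = 0.03072
DIC = [CO2*]/α₀ = 8.113×10^-5 / 0.03072 = 2.641 mmol/kg
CA = (α₁ + 2α₂)·DIC = (0.9494 + 2×0.01984) × 2.641 = 2.61 mmol/kg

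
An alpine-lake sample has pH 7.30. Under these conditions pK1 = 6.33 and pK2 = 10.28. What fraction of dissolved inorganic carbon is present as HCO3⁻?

α₁ = 0.902

α₁ = 1 / (1 + [H⁺]/K1 + K2/[H⁺]) = 1 / (1 + 10^-0.97 + 10^-2.98)
   = 1 / (1 + 0.10715 + 0.0010471) = 1/1.1082 = 0.9024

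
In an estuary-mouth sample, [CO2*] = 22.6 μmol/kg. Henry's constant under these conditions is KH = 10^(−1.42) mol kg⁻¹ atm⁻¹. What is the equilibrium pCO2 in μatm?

KH = 10^(−1.42) = 3.802×10^-2 mol kg⁻¹ atm⁻¹
pCO2 = [CO2*]/KH = 22.6×10^-6 / 3.802×10^-2 = 5.94×10^-4 atm = 594 μatm

pCO2 = 594 μatm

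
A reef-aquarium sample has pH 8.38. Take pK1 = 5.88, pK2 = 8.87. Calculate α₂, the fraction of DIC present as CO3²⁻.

α₂ = 0.244

α₂ = 1 / (1 + [H⁺]/K2 + [H⁺]²/(K1K2)) = 1 / (1 + 10^+0.49 + 10^-2.01)
   = 1 / (1 + 3.0903 + 0.0097724) = 1/4.1001 = 0.2439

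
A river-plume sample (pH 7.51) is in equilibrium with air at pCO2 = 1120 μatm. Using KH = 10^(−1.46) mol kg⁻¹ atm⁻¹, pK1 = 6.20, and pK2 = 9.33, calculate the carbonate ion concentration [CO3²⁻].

[CO3²⁻] = 12.0 μmol/kg

[CO2*] = KH · pCO2 = 10^(−1.46) × 1120×10^-6 = 3.883×10^-5 mol/kg
α₀ = 1/(1 + K1/[H⁺] + K1K2/[H⁺]²) = 1/(1 + 10^+1.31 + 10^-0.51) = 0.04603
DIC = [CO2*]/α₀ = 3.883×10^-5 / 0.04603 = 0.8437 mmol/kg
[CO3²⁻] = α₂·DIC; α₂ = 0.01422, so [CO3²⁻] = 0.01422 × 0.8437 = 0.0120 mmol/kg = 12.0 μmol/kg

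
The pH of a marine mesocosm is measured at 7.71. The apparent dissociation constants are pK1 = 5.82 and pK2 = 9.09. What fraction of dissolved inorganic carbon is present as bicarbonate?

α₁ = 1 / (1 + [H⁺]/K1 + K2/[H⁺]) = 1 / (1 + 10^-1.89 + 10^-1.38)
   = 1 / (1 + 0.012882 + 0.041687) = 1/1.0546 = 0.9483

α₁ = 0.948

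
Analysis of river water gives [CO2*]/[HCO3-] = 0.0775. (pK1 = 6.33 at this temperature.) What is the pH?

pH = 7.44

From K1 = [H⁺][HCO3-]/[CO2*]:  pH = pK1 − log₁₀([CO2*]/[HCO3-])
log₁₀(0.0775) = -1.111
pH = 6.33 − (-1.111) = 7.44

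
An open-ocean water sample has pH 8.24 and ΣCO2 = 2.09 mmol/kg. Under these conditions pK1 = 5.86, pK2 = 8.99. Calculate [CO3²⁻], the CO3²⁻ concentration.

α₂ = 1 / (1 + [H⁺]/K2 + [H⁺]²/(K1K2)) = 1 / (1 + 10^+0.75 + 10^-1.63)
   = 1 / (1 + 5.6234 + 0.023442) = 1/6.6469 = 0.1504
[CO3²⁻] = α₂ × DIC = 0.1504 × 2.09 = 0.314 mmol/kg

[CO3²⁻] = 0.314 mmol/kg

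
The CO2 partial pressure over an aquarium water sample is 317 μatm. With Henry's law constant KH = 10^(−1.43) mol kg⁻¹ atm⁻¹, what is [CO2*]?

KH = 10^(−1.43) = 3.715×10^-2 mol kg⁻¹ atm⁻¹
[CO2*] = KH · pCO2 = 3.715×10^-2 × 317×10^-6 atm = 1.18×10^-5 mol/kg

[CO2*] = 11.8 μmol/kg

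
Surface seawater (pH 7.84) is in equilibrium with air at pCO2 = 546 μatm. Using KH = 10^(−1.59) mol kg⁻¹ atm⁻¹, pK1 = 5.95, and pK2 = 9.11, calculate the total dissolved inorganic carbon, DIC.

[CO2*] = KH · pCO2 = 10^(−1.59) × 546×10^-6 = 1.403×10^-5 mol/kg
α₀ = 1/(1 + K1/[H⁺] + K1K2/[H⁺]²) = 1/(1 + 10^+1.89 + 10^+0.62) = 0.01208
DIC = [CO2*]/α₀ = 1.403×10^-5 / 0.01208 = 1.16 mmol/kg

DIC = 1.16 mmol/kg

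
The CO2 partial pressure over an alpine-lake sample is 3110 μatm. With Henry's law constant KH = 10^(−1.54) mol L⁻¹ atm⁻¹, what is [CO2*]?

KH = 10^(−1.54) = 2.884×10^-2 mol L⁻¹ atm⁻¹
[CO2*] = KH · pCO2 = 2.884×10^-2 × 3110×10^-6 atm = 8.97×10^-5 mol/L

[CO2*] = 89.7 μmol/L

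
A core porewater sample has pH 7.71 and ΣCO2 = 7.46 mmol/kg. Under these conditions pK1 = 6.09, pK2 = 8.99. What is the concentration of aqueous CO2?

[CO2*] = 0.166 mmol/kg

α₀ = 1 / (1 + K1/[H⁺] + K1K2/[H⁺]²) = 1 / (1 + 10^+1.62 + 10^+0.34)
   = 1 / (1 + 41.687 + 2.1878) = 1/44.875 = 0.02228
[CO2*] = α₀ × DIC = 0.02228 × 7.46 = 0.166 mmol/kg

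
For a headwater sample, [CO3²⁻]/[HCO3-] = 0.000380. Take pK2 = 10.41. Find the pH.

pH = 6.99

From K2 = [H⁺][CO3²⁻]/[HCO3-]:  pH = pK2 + log₁₀([CO3²⁻]/[HCO3-])
log₁₀(0.000380) = -3.420
pH = 10.41 + (-3.420) = 6.99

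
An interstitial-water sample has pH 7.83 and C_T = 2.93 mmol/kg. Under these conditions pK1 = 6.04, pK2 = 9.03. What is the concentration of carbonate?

[CO3²⁻] = 0.171 mmol/kg

α₂ = 1 / (1 + [H⁺]/K2 + [H⁺]²/(K1K2)) = 1 / (1 + 10^+1.20 + 10^-0.59)
   = 1 / (1 + 15.849 + 0.25704) = 1/17.106 = 0.05846
[CO3²⁻] = α₂ × DIC = 0.05846 × 2.93 = 0.171 mmol/kg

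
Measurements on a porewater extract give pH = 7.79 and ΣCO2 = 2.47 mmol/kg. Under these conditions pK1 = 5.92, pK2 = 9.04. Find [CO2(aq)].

α₀ = 1 / (1 + K1/[H⁺] + K1K2/[H⁺]²) = 1 / (1 + 10^+1.87 + 10^+0.62)
   = 1 / (1 + 74.131 + 4.1687) = 1/79.300 = 0.01261
[CO2*] = α₀ × DIC = 0.01261 × 2.47 = 0.0311 mmol/kg

[CO2*] = 0.0311 mmol/kg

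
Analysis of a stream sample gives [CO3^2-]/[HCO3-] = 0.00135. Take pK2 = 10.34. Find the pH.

From K2 = [H⁺][CO3^2-]/[HCO3-]:  pH = pK2 + log₁₀([CO3^2-]/[HCO3-])
log₁₀(0.00135) = -2.870
pH = 10.34 + (-2.870) = 7.47

pH = 7.47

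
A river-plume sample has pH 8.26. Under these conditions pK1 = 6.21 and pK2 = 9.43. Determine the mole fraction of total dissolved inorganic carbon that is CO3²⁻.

α₂ = 1 / (1 + [H⁺]/K2 + [H⁺]²/(K1K2)) = 1 / (1 + 10^+1.17 + 10^-0.88)
   = 1 / (1 + 14.791 + 0.13183) = 1/15.923 = 0.06280

α₂ = 0.0628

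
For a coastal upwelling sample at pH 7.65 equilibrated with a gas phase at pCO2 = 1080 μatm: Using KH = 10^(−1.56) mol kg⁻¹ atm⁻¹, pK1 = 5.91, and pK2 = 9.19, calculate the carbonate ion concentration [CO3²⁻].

[CO3²⁻] = 0.0471 mmol/kg

[CO2*] = KH · pCO2 = 10^(−1.56) × 1080×10^-6 = 2.975×10^-5 mol/kg
α₀ = 1/(1 + K1/[H⁺] + K1K2/[H⁺]²) = 1/(1 + 10^+1.74 + 10^+0.20) = 0.01738
DIC = [CO2*]/α₀ = 2.975×10^-5 / 0.01738 = 1.712 mmol/kg
[CO3²⁻] = α₂·DIC; α₂ = 0.02754, so [CO3²⁻] = 0.02754 × 1.712 = 0.0471 mmol/kg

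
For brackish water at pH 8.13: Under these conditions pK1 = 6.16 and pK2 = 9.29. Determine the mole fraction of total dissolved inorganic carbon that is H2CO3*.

α₀ = 0.00992

α₀ = 1 / (1 + K1/[H⁺] + K1K2/[H⁺]²) = 1 / (1 + 10^+1.97 + 10^+0.81)
   = 1 / (1 + 93.325 + 6.4565) = 1/100.78 = 0.009922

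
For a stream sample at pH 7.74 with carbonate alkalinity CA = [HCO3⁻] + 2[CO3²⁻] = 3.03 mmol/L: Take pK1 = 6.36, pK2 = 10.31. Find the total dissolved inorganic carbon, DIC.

DIC = 3.15 mmol/L

CA = [HCO3⁻] + 2[CO3²⁻] = (α₁ + 2α₂)·DIC
At pH 7.74: [H⁺]/K1 = 10^-1.38 = 0.041687, K2/[H⁺] = 10^-2.57 = 0.0026915
α₁ = 1/(1 + 0.041687 + 0.0026915) = 1/1.0444 = 0.9575; α₂ = α₁·K2/[H⁺] = 0.002577
α₁ + 2α₂ = 0.9627
DIC = CA / (α₁ + 2α₂) = 3.03 / 0.9627 = 3.15 mmol/L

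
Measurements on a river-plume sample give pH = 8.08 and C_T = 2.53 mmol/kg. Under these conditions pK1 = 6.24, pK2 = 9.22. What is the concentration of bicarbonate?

[HCO3⁻] = 2.33 mmol/kg

α₁ = 1 / (1 + [H⁺]/K1 + K2/[H⁺]) = 1 / (1 + 10^-1.84 + 10^-1.14)
   = 1 / (1 + 0.014454 + 0.072444) = 1/1.0869 = 0.9200
[HCO3⁻] = α₁ × DIC = 0.9200 × 2.53 = 2.33 mmol/kg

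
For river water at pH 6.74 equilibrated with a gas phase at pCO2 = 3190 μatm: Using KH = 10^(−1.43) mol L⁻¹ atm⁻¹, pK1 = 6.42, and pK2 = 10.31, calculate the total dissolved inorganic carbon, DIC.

[CO2*] = KH · pCO2 = 10^(−1.43) × 3190×10^-6 = 1.185×10^-4 mol/L
α₀ = 1/(1 + K1/[H⁺] + K1K2/[H⁺]²) = 1/(1 + 10^+0.32 + 10^-3.25) = 0.3236
DIC = [CO2*]/α₀ = 1.185×10^-4 / 0.3236 = 0.366 mmol/L

DIC = 0.366 mmol/L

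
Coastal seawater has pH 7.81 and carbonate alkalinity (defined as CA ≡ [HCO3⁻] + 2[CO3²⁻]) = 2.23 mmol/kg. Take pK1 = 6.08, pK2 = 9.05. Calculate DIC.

DIC = 2.15 mmol/kg

CA = [HCO3⁻] + 2[CO3²⁻] = (α₁ + 2α₂)·DIC
At pH 7.81: [H⁺]/K1 = 10^-1.73 = 0.018621, K2/[H⁺] = 10^-1.24 = 0.057544
α₁ = 1/(1 + 0.018621 + 0.057544) = 1/1.0762 = 0.9292; α₂ = α₁·K2/[H⁺] = 0.05347
α₁ + 2α₂ = 1.0362
DIC = CA / (α₁ + 2α₂) = 2.23 / 1.0362 = 2.15 mmol/kg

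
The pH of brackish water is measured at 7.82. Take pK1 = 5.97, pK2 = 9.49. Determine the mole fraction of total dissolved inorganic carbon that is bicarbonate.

α₁ = 1 / (1 + [H⁺]/K1 + K2/[H⁺]) = 1 / (1 + 10^-1.85 + 10^-1.67)
   = 1 / (1 + 0.014125 + 0.021380) = 1/1.0355 = 0.9657

α₁ = 0.966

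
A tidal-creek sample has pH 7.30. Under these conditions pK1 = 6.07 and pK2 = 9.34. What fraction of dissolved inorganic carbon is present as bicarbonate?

α₁ = 1 / (1 + [H⁺]/K1 + K2/[H⁺]) = 1 / (1 + 10^-1.23 + 10^-2.04)
   = 1 / (1 + 0.058884 + 0.0091201) = 1/1.0680 = 0.9363

α₁ = 0.936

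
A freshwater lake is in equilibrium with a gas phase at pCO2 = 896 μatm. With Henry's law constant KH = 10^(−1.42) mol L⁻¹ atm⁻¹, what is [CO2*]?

KH = 10^(−1.42) = 3.802×10^-2 mol L⁻¹ atm⁻¹
[CO2*] = KH · pCO2 = 3.802×10^-2 × 896×10^-6 atm = 3.41×10^-5 mol/L

[CO2*] = 34.1 μmol/L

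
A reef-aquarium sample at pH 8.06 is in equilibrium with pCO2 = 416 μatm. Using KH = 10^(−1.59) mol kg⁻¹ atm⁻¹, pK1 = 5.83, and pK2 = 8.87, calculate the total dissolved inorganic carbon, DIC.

[CO2*] = KH · pCO2 = 10^(−1.59) × 416×10^-6 = 1.069×10^-5 mol/kg
α₀ = 1/(1 + K1/[H⁺] + K1K2/[H⁺]²) = 1/(1 + 10^+2.23 + 10^+1.42) = 0.005073
DIC = [CO2*]/α₀ = 1.069×10^-5 / 0.005073 = 2.11 mmol/kg

DIC = 2.11 mmol/kg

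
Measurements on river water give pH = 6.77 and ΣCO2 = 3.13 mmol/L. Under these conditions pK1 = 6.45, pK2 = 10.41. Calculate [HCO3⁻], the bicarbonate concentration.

α₁ = 1 / (1 + [H⁺]/K1 + K2/[H⁺]) = 1 / (1 + 10^-0.32 + 10^-3.64)
   = 1 / (1 + 0.47863 + 0.00022909) = 1/1.4789 = 0.6762
[HCO3⁻] = α₁ × DIC = 0.6762 × 3.13 = 2.12 mmol/L

[HCO3⁻] = 2.12 mmol/L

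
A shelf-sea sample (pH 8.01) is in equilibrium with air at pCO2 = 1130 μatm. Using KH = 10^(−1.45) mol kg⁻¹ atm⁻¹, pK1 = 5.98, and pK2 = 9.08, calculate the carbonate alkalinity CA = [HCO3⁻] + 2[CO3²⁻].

CA = 5.03 mmol/kg

[CO2*] = KH · pCO2 = 10^(−1.45) × 1130×10^-6 = 4.009×10^-5 mol/kg
α₀ = 1/(1 + K1/[H⁺] + K1K2/[H⁺]²) = 1/(1 + 10^+2.03 + 10^+0.96) = 0.008527
DIC = [CO2*]/α₀ = 4.009×10^-5 / 0.008527 = 4.702 mmol/kg
CA = (α₁ + 2α₂)·DIC = (0.9137 + 2×0.07777) × 4.702 = 5.03 mmol/kg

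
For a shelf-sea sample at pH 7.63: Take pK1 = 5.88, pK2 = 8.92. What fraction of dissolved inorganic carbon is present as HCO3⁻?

α₁ = 0.935

α₁ = 1 / (1 + [H⁺]/K1 + K2/[H⁺]) = 1 / (1 + 10^-1.75 + 10^-1.29)
   = 1 / (1 + 0.017783 + 0.051286) = 1/1.0691 = 0.9354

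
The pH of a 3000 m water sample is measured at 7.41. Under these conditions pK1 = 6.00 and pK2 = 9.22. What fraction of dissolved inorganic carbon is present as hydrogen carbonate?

α₁ = 0.948

α₁ = 1 / (1 + [H⁺]/K1 + K2/[H⁺]) = 1 / (1 + 10^-1.41 + 10^-1.81)
   = 1 / (1 + 0.038905 + 0.015488) = 1/1.0544 = 0.9484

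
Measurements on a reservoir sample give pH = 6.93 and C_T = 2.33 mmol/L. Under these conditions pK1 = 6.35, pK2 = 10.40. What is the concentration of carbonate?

[CO3²⁻] = 0.625 μmol/L

α₂ = 1 / (1 + [H⁺]/K2 + [H⁺]²/(K1K2)) = 1 / (1 + 10^+3.47 + 10^+2.89)
   = 1 / (1 + 2951.2 + 776.25) = 1/3728.5 = 0.0002682
[CO3²⁻] = α₂ × DIC = 0.0002682 × 2.33 = 0.000625 mmol/L = 0.625 μmol/L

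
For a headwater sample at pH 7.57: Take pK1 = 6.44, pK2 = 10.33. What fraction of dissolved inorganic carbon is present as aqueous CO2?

α₀ = 1 / (1 + K1/[H⁺] + K1K2/[H⁺]²) = 1 / (1 + 10^+1.13 + 10^-1.63)
   = 1 / (1 + 13.490 + 0.023442) = 1/14.513 = 0.06890

α₀ = 0.0689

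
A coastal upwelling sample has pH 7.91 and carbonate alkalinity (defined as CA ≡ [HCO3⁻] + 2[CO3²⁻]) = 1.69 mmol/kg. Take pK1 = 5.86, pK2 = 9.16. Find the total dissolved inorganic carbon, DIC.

CA = [HCO3⁻] + 2[CO3²⁻] = (α₁ + 2α₂)·DIC
At pH 7.91: [H⁺]/K1 = 10^-2.05 = 0.0089125, K2/[H⁺] = 10^-1.25 = 0.056234
α₁ = 1/(1 + 0.0089125 + 0.056234) = 1/1.0651 = 0.9388; α₂ = α₁·K2/[H⁺] = 0.05279
α₁ + 2α₂ = 1.0444
DIC = CA / (α₁ + 2α₂) = 1.69 / 1.0444 = 1.62 mmol/kg

DIC = 1.62 mmol/kg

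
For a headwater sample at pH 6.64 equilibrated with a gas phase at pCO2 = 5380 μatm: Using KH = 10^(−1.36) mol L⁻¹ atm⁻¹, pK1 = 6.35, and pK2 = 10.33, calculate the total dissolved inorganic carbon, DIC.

DIC = 0.693 mmol/L

[CO2*] = KH · pCO2 = 10^(−1.36) × 5380×10^-6 = 2.348×10^-4 mol/L
α₀ = 1/(1 + K1/[H⁺] + K1K2/[H⁺]²) = 1/(1 + 10^+0.29 + 10^-3.40) = 0.3390
DIC = [CO2*]/α₀ = 2.348×10^-4 / 0.3390 = 0.693 mmol/L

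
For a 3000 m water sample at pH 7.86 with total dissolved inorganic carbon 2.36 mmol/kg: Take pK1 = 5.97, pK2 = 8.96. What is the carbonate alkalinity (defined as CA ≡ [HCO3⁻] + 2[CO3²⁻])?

CA = [HCO3⁻] + 2[CO3²⁻] = (α₁ + 2α₂)·DIC
At pH 7.86: [H⁺]/K1 = 10^-1.89 = 0.012882, K2/[H⁺] = 10^-1.10 = 0.079433
α₁ = 1/(1 + 0.012882 + 0.079433) = 1/1.0923 = 0.9155; α₂ = α₁·K2/[H⁺] = 0.07272
α₁ + 2α₂ = 1.0609
CA = 1.0609 × 2.36 = 2.50 mmol/kg

CA = 2.50 mmol/kg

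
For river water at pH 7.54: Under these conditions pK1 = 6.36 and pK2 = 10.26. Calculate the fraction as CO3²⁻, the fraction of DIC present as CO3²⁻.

α₂ = 1 / (1 + [H⁺]/K2 + [H⁺]²/(K1K2)) = 1 / (1 + 10^+2.72 + 10^+1.54)
   = 1 / (1 + 524.81 + 34.674) = 1/560.48 = 0.001784

α₂ = 0.00178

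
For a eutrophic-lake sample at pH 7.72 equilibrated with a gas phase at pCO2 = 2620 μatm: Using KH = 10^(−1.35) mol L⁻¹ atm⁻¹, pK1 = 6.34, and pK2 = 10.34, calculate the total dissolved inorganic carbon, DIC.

[CO2*] = KH · pCO2 = 10^(−1.35) × 2620×10^-6 = 1.170×10^-4 mol/L
α₀ = 1/(1 + K1/[H⁺] + K1K2/[H⁺]²) = 1/(1 + 10^+1.38 + 10^-1.24) = 0.03993
DIC = [CO2*]/α₀ = 1.170×10^-4 / 0.03993 = 2.93 mmol/L

DIC = 2.93 mmol/L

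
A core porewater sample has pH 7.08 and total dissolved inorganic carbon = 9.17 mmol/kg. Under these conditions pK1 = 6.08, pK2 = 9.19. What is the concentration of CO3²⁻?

[CO3²⁻] = 0.0643 mmol/kg

α₂ = 1 / (1 + [H⁺]/K2 + [H⁺]²/(K1K2)) = 1 / (1 + 10^+2.11 + 10^+1.11)
   = 1 / (1 + 128.82 + 12.882) = 1/142.71 = 0.007007
[CO3²⁻] = α₂ × DIC = 0.007007 × 9.17 = 0.0643 mmol/kg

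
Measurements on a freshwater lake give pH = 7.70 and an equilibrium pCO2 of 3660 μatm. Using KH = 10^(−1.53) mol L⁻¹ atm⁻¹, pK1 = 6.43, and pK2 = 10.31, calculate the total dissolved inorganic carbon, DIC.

DIC = 2.12 mmol/L

[CO2*] = KH · pCO2 = 10^(−1.53) × 3660×10^-6 = 1.080×10^-4 mol/L
α₀ = 1/(1 + K1/[H⁺] + K1K2/[H⁺]²) = 1/(1 + 10^+1.27 + 10^-1.34) = 0.05085
DIC = [CO2*]/α₀ = 1.080×10^-4 / 0.05085 = 2.12 mmol/L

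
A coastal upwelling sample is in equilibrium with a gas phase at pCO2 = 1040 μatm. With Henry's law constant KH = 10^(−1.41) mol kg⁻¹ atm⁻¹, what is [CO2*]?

[CO2*] = 40.5 μmol/kg

KH = 10^(−1.41) = 3.890×10^-2 mol kg⁻¹ atm⁻¹
[CO2*] = KH · pCO2 = 3.890×10^-2 × 1040×10^-6 atm = 4.05×10^-5 mol/kg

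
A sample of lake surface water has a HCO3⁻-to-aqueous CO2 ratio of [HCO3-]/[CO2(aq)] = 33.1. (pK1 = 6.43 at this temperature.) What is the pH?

From K1 = [H⁺][HCO3-]/[CO2(aq)]:  pH = pK1 + log₁₀([HCO3-]/[CO2(aq)])
log₁₀(33.1) = +1.520
pH = 6.43 + (+1.520) = 7.95

pH = 7.95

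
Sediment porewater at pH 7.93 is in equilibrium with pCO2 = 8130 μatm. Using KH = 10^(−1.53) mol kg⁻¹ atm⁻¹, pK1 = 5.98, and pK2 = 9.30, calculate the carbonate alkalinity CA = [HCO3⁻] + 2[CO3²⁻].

[CO2*] = KH · pCO2 = 10^(−1.53) × 8130×10^-6 = 2.399×10^-4 mol/kg
α₀ = 1/(1 + K1/[H⁺] + K1K2/[H⁺]²) = 1/(1 + 10^+1.95 + 10^+0.58) = 0.01065
DIC = [CO2*]/α₀ = 2.399×10^-4 / 0.01065 = 22.54 mmol/kg
CA = (α₁ + 2α₂)·DIC = (0.9489 + 2×0.04048) × 22.54 = 23.2 mmol/kg

CA = 23.2 mmol/kg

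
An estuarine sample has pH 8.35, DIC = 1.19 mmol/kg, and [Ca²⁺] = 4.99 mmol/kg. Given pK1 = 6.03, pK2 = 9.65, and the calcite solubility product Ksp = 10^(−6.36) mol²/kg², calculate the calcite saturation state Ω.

Ω = 0.646

α₂ = 1 / (1 + [H⁺]/K2 + [H⁺]²/(K1K2)) = 1 / (1 + 10^+1.30 + 10^-1.02)
   = 1 / (1 + 19.953 + 0.095499) = 1/21.048 = 0.04751
[CO3²⁻] = α₂ × DIC = 0.04751 × 1.19 = 0.05654 mmol/kg
Ksp = 10^(−6.36) = 4.365×10^-7
Ω = [Ca²⁺][CO3²⁻]/Ksp = (4.99×10^-3)(5.654×10^-5) / 4.365×10^-7 = 0.646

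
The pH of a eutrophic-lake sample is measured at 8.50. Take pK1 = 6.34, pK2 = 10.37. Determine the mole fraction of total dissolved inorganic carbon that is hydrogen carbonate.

α₁ = 1 / (1 + [H⁺]/K1 + K2/[H⁺]) = 1 / (1 + 10^-2.16 + 10^-1.87)
   = 1 / (1 + 0.0069183 + 0.013490) = 1/1.0204 = 0.9800

α₁ = 0.980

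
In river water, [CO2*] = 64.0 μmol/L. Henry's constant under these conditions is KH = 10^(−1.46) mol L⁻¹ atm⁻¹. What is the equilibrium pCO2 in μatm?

pCO2 = 1850 μatm

KH = 10^(−1.46) = 3.467×10^-2 mol L⁻¹ atm⁻¹
pCO2 = [CO2*]/KH = 64.0×10^-6 / 3.467×10^-2 = 1.85×10^-3 atm = 1850 μatm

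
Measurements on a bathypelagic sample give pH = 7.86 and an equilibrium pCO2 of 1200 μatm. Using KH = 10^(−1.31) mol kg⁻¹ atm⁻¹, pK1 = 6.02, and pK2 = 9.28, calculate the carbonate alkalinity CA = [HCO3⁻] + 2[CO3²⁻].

[CO2*] = KH · pCO2 = 10^(−1.31) × 1200×10^-6 = 5.877×10^-5 mol/kg
α₀ = 1/(1 + K1/[H⁺] + K1K2/[H⁺]²) = 1/(1 + 10^+1.84 + 10^+0.42) = 0.01373
DIC = [CO2*]/α₀ = 5.877×10^-5 / 0.01373 = 4.279 mmol/kg
CA = (α₁ + 2α₂)·DIC = (0.9501 + 2×0.03612) × 4.279 = 4.38 mmol/kg

CA = 4.38 mmol/kg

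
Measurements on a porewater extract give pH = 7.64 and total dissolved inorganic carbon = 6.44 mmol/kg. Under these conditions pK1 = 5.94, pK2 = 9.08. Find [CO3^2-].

[CO3²⁻] = 0.221 mmol/kg

α₂ = 1 / (1 + [H⁺]/K2 + [H⁺]²/(K1K2)) = 1 / (1 + 10^+1.44 + 10^-0.26)
   = 1 / (1 + 27.542 + 0.54954) = 1/29.092 = 0.03437
[CO3²⁻] = α₂ × DIC = 0.03437 × 6.44 = 0.221 mmol/kg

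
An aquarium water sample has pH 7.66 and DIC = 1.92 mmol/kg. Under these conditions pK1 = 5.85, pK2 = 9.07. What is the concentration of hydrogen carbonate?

[HCO3⁻] = 1.82 mmol/kg

α₁ = 1 / (1 + [H⁺]/K1 + K2/[H⁺]) = 1 / (1 + 10^-1.81 + 10^-1.41)
   = 1 / (1 + 0.015488 + 0.038905) = 1/1.0544 = 0.9484
[HCO3⁻] = α₁ × DIC = 0.9484 × 1.92 = 1.82 mmol/kg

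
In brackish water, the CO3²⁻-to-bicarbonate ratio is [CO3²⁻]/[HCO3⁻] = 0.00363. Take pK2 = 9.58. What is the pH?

pH = 7.14

From K2 = [H⁺][CO3²⁻]/[HCO3⁻]:  pH = pK2 + log₁₀([CO3²⁻]/[HCO3⁻])
log₁₀(0.00363) = -2.440
pH = 9.58 + (-2.440) = 7.14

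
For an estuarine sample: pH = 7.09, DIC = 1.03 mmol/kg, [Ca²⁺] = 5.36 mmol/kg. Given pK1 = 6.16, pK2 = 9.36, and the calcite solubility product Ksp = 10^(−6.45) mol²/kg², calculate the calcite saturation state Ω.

α₂ = 1 / (1 + [H⁺]/K2 + [H⁺]²/(K1K2)) = 1 / (1 + 10^+2.27 + 10^+1.34)
   = 1 / (1 + 186.21 + 21.878) = 1/209.09 = 0.004783
[CO3²⁻] = α₂ × DIC = 0.004783 × 1.03 = 0.004926 mmol/kg = 4.926 μmol/kg
Ksp = 10^(−6.45) = 3.548×10^-7
Ω = [Ca²⁺][CO3²⁻]/Ksp = (5.36×10^-3)(4.926×10^-6) / 3.548×10^-7 = 0.0744

Ω = 0.0744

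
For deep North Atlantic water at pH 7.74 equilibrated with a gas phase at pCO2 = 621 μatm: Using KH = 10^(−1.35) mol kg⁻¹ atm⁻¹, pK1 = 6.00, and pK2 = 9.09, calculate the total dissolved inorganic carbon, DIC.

DIC = 1.62 mmol/kg

[CO2*] = KH · pCO2 = 10^(−1.35) × 621×10^-6 = 2.774×10^-5 mol/kg
α₀ = 1/(1 + K1/[H⁺] + K1K2/[H⁺]²) = 1/(1 + 10^+1.74 + 10^+0.39) = 0.01712
DIC = [CO2*]/α₀ = 2.774×10^-5 / 0.01712 = 1.62 mmol/kg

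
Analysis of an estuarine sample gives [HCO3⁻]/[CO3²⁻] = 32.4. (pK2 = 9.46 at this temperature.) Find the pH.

pH = 7.95

From K2 = [H⁺][CO3²⁻]/[HCO3⁻]:  pH = pK2 − log₁₀([HCO3⁻]/[CO3²⁻])
log₁₀(32.4) = +1.511
pH = 9.46 − (+1.511) = 7.95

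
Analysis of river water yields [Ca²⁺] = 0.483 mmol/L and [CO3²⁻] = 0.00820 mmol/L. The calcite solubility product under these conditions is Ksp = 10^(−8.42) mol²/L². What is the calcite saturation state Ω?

Ksp = 10^(−8.42) = 3.802×10^-9
Ω = [Ca²⁺][CO3²⁻]/Ksp = (0.483×10^-3)(0.00820×10^-3) / 3.802×10^-9 = 1.04

Ω = 1.04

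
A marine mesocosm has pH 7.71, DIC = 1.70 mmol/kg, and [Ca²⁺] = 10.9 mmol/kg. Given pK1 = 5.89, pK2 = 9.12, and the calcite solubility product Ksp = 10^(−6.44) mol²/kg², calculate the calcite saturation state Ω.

α₂ = 1 / (1 + [H⁺]/K2 + [H⁺]²/(K1K2)) = 1 / (1 + 10^+1.41 + 10^-0.41)
   = 1 / (1 + 25.704 + 0.38905) = 1/27.093 = 0.03691
[CO3²⁻] = α₂ × DIC = 0.03691 × 1.70 = 0.06275 mmol/kg
Ksp = 10^(−6.44) = 3.631×10^-7
Ω = [Ca²⁺][CO3²⁻]/Ksp = (10.9×10^-3)(6.275×10^-5) / 3.631×10^-7 = 1.88

Ω = 1.88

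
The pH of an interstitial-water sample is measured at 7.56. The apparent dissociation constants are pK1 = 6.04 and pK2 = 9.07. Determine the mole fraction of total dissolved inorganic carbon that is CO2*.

α₀ = 0.0285

α₀ = 1 / (1 + K1/[H⁺] + K1K2/[H⁺]²) = 1 / (1 + 10^+1.52 + 10^+0.01)
   = 1 / (1 + 33.113 + 1.0233) = 1/35.136 = 0.02846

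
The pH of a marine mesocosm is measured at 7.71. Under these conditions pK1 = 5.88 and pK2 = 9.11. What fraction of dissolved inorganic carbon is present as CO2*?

α₀ = 0.0140

α₀ = 1 / (1 + K1/[H⁺] + K1K2/[H⁺]²) = 1 / (1 + 10^+1.83 + 10^+0.43)
   = 1 / (1 + 67.608 + 2.6915) = 1/71.300 = 0.01403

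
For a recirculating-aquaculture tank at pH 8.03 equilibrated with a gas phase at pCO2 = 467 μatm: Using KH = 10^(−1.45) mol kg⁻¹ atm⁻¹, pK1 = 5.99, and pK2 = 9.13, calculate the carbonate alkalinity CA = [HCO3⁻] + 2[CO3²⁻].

CA = 2.11 mmol/kg

[CO2*] = KH · pCO2 = 10^(−1.45) × 467×10^-6 = 1.657×10^-5 mol/kg
α₀ = 1/(1 + K1/[H⁺] + K1K2/[H⁺]²) = 1/(1 + 10^+2.04 + 10^+0.94) = 0.008378
DIC = [CO2*]/α₀ = 1.657×10^-5 / 0.008378 = 1.978 mmol/kg
CA = (α₁ + 2α₂)·DIC = (0.9187 + 2×0.07297) × 1.978 = 2.11 mmol/kg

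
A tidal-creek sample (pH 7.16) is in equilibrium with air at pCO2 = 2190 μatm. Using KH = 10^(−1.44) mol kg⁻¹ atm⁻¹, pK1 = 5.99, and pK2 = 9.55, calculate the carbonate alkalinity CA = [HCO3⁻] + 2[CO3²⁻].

CA = 1.19 mmol/kg

[CO2*] = KH · pCO2 = 10^(−1.44) × 2190×10^-6 = 7.951×10^-5 mol/kg
α₀ = 1/(1 + K1/[H⁺] + K1K2/[H⁺]²) = 1/(1 + 10^+1.17 + 10^-1.22) = 0.06309
DIC = [CO2*]/α₀ = 7.951×10^-5 / 0.06309 = 1.260 mmol/kg
CA = (α₁ + 2α₂)·DIC = (0.9331 + 2×0.003801) × 1.260 = 1.19 mmol/kg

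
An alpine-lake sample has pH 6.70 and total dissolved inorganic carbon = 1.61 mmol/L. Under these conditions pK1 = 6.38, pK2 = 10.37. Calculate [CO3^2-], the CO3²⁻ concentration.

[CO3²⁻] = 0.233 μmol/L

α₂ = 1 / (1 + [H⁺]/K2 + [H⁺]²/(K1K2)) = 1 / (1 + 10^+3.67 + 10^+3.35)
   = 1 / (1 + 4677.4 + 2238.7) = 1/6917.1 = 0.0001446
[CO3²⁻] = α₂ × DIC = 0.0001446 × 1.61 = 0.000233 mmol/L = 0.233 μmol/L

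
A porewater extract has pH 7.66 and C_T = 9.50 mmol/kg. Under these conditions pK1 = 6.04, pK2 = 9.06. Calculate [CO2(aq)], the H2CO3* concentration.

[CO2*] = 0.214 mmol/kg

α₀ = 1 / (1 + K1/[H⁺] + K1K2/[H⁺]²) = 1 / (1 + 10^+1.62 + 10^+0.22)
   = 1 / (1 + 41.687 + 1.6596) = 1/44.347 = 0.02255
[CO2*] = α₀ × DIC = 0.02255 × 9.50 = 0.214 mmol/kg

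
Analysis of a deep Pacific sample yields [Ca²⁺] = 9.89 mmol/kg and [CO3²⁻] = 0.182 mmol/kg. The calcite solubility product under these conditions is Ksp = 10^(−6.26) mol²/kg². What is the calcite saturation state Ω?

Ω = 3.28

Ksp = 10^(−6.26) = 5.495×10^-7
Ω = [Ca²⁺][CO3²⁻]/Ksp = (9.89×10^-3)(0.182×10^-3) / 5.495×10^-7 = 3.28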